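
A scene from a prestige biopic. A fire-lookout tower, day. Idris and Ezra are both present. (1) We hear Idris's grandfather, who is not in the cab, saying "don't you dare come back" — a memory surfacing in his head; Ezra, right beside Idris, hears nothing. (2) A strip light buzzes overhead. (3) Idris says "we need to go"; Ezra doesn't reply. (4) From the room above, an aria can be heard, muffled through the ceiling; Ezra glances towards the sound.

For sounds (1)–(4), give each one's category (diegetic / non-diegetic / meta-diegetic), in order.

(1) is meta-diegetic: the voice is a memory playing only inside Idris's mind; Ezra can't hear it.
Sound (2): ambient/room sound belonging to the story's physical space, so diegetic.
(3) is diegetic: spoken by a character present in the story world.
Sound (4): off-screen diegetic: the source is out of frame but still in the story's space, so diegetic.

meta-diegetic, diegetic, diegetic, diegetic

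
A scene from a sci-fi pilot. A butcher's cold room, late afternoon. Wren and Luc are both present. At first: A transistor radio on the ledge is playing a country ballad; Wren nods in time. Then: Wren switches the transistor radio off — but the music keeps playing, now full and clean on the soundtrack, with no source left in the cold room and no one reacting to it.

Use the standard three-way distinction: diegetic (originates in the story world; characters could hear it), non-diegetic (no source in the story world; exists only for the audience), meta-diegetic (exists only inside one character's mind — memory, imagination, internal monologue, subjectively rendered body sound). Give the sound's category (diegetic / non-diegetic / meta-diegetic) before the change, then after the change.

diegetic, non-diegetic

Before the change: a transistor radio is a real in-scene source and Wren reacts to it → diegetic.
After the change: there is no longer any in-world source and no one can hear it — it has become underscore → non-diegetic.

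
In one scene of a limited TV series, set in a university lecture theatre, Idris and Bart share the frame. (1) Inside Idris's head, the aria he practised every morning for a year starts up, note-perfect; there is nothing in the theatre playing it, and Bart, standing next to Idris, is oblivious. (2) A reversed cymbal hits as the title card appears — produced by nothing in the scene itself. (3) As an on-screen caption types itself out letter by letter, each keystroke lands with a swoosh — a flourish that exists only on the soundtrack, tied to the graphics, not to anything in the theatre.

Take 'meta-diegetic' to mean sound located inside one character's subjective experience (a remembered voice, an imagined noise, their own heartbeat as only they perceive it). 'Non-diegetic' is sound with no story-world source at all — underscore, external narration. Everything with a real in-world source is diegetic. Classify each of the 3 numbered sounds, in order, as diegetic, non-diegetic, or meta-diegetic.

meta-diegetic, non-diegetic, non-diegetic

(1) is meta-diegetic: remembered music, private to Idris — Bart is oblivious because it isn't in the room.
(2) is non-diegetic: an editorial stinger — it belongs to the cut, not the story world.
(3) is non-diegetic: it accompanies on-screen graphics, not anything inside the story world.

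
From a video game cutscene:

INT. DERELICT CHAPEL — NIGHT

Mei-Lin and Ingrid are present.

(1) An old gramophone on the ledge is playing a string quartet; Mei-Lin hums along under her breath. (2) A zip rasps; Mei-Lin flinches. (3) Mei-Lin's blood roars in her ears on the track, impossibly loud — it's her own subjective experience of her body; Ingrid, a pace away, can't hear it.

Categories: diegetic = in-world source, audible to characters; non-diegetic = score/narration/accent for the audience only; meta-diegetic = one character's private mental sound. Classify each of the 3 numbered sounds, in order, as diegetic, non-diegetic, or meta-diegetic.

diegetic, diegetic, meta-diegetic

(1) an old gramophone is a physical source in the scene and Mei-Lin reacts to it → diegetic.
(2) is diegetic: an in-world source (a zip); characters could hear it.
(3) is meta-diegetic: it's Mei-Lin's internal bodily sensation rendered as sound; only Mei-Lin 'hears' it.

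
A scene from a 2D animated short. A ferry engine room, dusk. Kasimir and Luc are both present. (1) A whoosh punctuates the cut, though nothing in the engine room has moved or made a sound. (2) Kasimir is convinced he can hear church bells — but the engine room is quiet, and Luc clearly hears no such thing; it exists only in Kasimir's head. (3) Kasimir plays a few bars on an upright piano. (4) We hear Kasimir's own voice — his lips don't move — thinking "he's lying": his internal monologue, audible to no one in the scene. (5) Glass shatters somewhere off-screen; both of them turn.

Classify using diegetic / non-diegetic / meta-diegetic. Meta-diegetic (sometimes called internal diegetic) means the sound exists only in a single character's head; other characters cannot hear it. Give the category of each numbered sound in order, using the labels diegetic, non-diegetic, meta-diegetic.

(1) nothing in the scene produces it; it's an accent added for the audience → non-diegetic.
Sound (2): Kasimir alone 'hears' it — an imagined sound, not present in the space, so meta-diegetic.
(3) is diegetic: the instrument and the performer are both in the scene.
(4) is meta-diegetic: it's Kasimir's unspoken thought, heard only by the audience via his subjectivity.
Sound (5): the sound comes from glass physically present in the location, so diegetic.

non-diegetic, meta-diegetic, diegetic, meta-diegetic, diegetic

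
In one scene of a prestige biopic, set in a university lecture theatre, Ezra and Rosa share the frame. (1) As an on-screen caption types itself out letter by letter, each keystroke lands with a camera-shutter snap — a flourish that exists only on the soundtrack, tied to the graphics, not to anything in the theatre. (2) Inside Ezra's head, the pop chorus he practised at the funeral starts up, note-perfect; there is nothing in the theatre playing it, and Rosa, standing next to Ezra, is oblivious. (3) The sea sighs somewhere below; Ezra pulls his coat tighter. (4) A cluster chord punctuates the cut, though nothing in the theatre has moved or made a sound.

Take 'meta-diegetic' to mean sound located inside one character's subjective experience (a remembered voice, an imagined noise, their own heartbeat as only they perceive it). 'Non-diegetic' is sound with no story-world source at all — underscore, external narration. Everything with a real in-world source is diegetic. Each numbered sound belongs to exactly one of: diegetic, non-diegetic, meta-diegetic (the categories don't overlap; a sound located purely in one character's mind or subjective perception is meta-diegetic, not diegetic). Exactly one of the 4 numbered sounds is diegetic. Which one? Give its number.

Sound (1): sound married to a title/caption — outside the diegesis by definition, so non-diegetic.
(2) remembered music, private to Ezra — Rosa is oblivious because it isn't in the room → meta-diegetic.
(3) is diegetic: ambient/room sound belonging to the story's physical space.
(4) nothing in the scene produces it; it's an accent added for the audience → non-diegetic.
Only (3) is diegetic.

3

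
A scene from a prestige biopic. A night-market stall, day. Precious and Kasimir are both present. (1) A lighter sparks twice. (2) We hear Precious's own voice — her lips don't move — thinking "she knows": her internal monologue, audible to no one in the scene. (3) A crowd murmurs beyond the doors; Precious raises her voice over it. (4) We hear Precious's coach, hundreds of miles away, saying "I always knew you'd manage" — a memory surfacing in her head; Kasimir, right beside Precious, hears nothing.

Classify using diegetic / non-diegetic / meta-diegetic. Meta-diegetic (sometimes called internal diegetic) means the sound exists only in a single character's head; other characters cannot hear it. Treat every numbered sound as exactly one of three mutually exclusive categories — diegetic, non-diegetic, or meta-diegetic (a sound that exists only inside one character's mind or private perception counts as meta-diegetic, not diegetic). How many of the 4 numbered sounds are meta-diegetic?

(1) a lighter is a real object/event in the scene's world → diegetic.
(2) is meta-diegetic: Precious's thought-voice: a private mental sound no other character can hear.
(3) is diegetic: ambient/room sound belonging to the story's physical space.
(4) is meta-diegetic: the voice is a memory playing only inside Precious's mind; Kasimir can't hear it.
Meta-diegetic: (2), (4) — that's 2.

2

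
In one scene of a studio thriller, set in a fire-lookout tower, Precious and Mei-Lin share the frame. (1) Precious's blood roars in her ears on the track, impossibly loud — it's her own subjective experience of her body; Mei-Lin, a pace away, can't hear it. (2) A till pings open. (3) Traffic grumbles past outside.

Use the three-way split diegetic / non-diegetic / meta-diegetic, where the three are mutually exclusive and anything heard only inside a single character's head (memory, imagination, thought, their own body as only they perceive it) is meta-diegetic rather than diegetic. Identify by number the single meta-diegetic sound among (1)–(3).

(1) is meta-diegetic: a subjective body sound — Precious's private perception, inaudible to Mei-Lin.
(2) is diegetic: the sound comes from a till physically present in the location.
(3) is diegetic: it's the actual ambient sound of the location.
Only (1) is meta-diegetic.

1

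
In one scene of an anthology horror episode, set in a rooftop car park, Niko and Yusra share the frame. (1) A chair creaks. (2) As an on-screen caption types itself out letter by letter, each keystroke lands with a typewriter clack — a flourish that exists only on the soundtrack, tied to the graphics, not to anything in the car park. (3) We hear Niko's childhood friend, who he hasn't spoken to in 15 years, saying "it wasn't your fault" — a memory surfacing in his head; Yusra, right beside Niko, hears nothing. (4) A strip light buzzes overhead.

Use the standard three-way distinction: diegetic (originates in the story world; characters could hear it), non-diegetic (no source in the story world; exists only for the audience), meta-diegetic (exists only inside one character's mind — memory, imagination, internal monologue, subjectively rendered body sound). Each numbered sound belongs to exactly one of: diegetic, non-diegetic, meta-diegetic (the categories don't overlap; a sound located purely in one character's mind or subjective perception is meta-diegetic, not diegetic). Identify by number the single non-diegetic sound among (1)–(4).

(1) is diegetic: an in-world source (a chair); characters could hear it.
(2) the caption isn't part of the story world, so neither is the sound tied to it → non-diegetic.
Sound (3): a remembered line, private to Niko — not present in the room, not audible to Yusra, so meta-diegetic.
(4) a strip light is part of the location's real environment → diegetic.
Only (2) is non-diegetic.

2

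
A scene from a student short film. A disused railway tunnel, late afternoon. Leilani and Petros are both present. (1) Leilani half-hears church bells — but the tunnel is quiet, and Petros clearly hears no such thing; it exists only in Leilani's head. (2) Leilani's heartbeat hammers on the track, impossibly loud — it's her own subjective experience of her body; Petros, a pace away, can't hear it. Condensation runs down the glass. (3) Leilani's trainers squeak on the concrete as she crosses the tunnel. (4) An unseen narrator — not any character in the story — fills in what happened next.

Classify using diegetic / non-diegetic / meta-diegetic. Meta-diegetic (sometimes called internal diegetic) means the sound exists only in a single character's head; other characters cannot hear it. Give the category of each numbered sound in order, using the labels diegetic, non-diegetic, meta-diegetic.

(1) is meta-diegetic: subjective to Leilani: the tunnel is silent and Petros hears nothing.
(2) a subjective body sound — Leilani's private perception, inaudible to Petros → meta-diegetic.
(3) a character's body making contact with the set — an in-world sound → diegetic.
(4) is non-diegetic: the narrator exists outside the story world, addressing only the audience.

meta-diegetic, meta-diegetic, diegetic, non-diegetic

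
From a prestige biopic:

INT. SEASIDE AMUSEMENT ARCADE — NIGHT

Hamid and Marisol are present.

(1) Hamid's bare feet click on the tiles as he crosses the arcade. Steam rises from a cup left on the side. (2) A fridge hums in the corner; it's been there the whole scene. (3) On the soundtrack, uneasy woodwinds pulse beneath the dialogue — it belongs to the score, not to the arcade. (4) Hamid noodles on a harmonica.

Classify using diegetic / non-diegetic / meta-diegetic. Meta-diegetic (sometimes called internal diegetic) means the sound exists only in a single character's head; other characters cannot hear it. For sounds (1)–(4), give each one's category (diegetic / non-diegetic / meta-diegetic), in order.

(1) is diegetic: it's the physical sound of Hamid moving in the space.
Sound (2): ambient/room sound belonging to the story's physical space, so diegetic.
(3) is non-diegetic: score with no on-screen or off-screen source; it exists for the audience alone.
(4) is diegetic: the instrument and the performer are both in the scene.

diegetic, diegetic, non-diegetic, diegetic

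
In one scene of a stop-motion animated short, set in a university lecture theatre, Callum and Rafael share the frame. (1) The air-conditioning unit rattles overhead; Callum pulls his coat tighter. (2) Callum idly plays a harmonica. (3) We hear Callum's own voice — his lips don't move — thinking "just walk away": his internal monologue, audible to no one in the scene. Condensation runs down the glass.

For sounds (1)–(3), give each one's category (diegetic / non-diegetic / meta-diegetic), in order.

diegetic, diegetic, meta-diegetic

(1) ambient/room sound belonging to the story's physical space → diegetic.
(2) is diegetic: Callum is producing the music live, in the story world.
Sound (3): Callum's thought-voice: a private mental sound no other character can hear, so meta-diegetic.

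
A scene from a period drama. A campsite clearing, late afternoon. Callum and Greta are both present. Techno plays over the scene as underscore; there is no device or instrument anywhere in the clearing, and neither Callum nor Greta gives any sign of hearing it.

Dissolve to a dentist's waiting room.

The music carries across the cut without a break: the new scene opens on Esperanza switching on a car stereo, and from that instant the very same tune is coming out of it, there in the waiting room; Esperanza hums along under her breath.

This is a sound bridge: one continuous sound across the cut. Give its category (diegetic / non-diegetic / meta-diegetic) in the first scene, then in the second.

non-diegetic, diegetic

Scene one: there's no in-world source anywhere and no character hears it — underscore for the audience only → non-diegetic.
Scene two: once Esperanza turns on a car stereo, the music has a real source in the story world and Esperanza reacts to it → diegetic.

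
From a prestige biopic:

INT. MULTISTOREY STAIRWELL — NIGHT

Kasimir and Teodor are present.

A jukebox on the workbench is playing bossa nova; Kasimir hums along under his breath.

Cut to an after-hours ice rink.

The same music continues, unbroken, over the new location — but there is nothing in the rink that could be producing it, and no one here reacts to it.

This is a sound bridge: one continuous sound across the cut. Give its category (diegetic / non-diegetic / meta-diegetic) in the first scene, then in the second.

diegetic, non-diegetic

Scene one: a jukebox is an on-screen source and Kasimir reacts to it → diegetic.
Scene two: there is no source in the rink and no one hears it — it's now underscore → non-diegetic.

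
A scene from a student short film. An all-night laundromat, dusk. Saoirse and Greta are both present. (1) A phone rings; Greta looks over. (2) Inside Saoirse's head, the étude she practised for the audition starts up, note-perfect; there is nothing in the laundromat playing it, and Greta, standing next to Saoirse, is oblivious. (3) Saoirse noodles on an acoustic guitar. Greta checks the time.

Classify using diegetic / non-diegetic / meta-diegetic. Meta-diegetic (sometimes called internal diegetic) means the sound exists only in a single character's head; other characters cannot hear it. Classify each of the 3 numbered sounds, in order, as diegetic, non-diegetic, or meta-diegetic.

(1) a phone is a real object/event in the scene's world → diegetic.
Sound (2): remembered music, private to Saoirse — Greta is oblivious because it isn't in the room, so meta-diegetic.
(3) is diegetic: Saoirse is producing the music live, in the story world.

diegetic, meta-diegetic, diegetic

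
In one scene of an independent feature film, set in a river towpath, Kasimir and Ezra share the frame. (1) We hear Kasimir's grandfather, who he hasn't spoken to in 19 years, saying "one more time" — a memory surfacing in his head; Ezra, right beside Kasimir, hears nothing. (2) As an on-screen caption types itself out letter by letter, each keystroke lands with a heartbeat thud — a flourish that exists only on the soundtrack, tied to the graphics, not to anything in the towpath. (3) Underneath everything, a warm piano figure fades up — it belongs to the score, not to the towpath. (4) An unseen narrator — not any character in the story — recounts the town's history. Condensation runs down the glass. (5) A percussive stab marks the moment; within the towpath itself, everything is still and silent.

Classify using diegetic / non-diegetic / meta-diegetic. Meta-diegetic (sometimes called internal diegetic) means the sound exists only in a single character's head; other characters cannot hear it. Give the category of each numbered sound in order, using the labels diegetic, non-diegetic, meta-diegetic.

(1) it's Kasimir's recollection rendered as sound; the other character can't hear it → meta-diegetic.
(2) it accompanies on-screen graphics, not anything inside the story world → non-diegetic.
(3) it has no source in the story world and no character can hear it — it's underscore → non-diegetic.
Sound (4): commentary laid over the scene from outside the fiction, so non-diegetic.
(5) is non-diegetic: nothing in the scene produces it; it's an accent added for the audience.

meta-diegetic, non-diegetic, non-diegetic, non-diegetic, non-diegetic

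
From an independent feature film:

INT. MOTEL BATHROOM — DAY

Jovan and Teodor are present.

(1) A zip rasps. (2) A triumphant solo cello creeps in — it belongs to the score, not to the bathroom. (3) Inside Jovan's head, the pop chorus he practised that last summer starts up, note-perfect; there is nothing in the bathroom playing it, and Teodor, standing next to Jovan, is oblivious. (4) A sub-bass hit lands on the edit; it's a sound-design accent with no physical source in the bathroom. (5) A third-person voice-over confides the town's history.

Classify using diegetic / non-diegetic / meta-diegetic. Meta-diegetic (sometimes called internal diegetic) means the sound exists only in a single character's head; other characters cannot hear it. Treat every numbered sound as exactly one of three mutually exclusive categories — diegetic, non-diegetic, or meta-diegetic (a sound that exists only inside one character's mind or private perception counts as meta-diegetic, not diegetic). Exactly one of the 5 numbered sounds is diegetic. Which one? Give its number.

1

Sound (1): a zip is a real object/event in the scene's world, so diegetic.
(2) is non-diegetic: nothing in the bathroom produces it and the characters don't hear it — pure soundtrack.
(3) the music is a memory playing inside Jovan's mind alone; no real-world source, Teodor can't hear it → meta-diegetic.
(4) it's a sound-design accent with no in-world source; no one in the scene can hear it → non-diegetic.
Sound (5): the narrator exists outside the story world, addressing only the audience, so non-diegetic.
Only (1) is diegetic.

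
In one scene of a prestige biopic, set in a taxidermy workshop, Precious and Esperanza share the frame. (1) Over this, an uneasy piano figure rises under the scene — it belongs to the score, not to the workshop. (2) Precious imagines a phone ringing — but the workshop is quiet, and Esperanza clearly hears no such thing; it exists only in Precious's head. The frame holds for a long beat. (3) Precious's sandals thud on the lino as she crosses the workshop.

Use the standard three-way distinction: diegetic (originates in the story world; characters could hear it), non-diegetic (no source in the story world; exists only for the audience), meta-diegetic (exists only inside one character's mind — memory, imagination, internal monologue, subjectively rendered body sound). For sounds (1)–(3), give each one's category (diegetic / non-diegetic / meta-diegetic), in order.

Sound (1): nothing in the workshop produces it and the characters don't hear it — pure soundtrack, so non-diegetic.
Sound (2): Precious alone 'hears' it — an imagined sound, not present in the space, so meta-diegetic.
(3) Precious's footsteps are produced in the story world → diegetic.

non-diegetic, meta-diegetic, diegetic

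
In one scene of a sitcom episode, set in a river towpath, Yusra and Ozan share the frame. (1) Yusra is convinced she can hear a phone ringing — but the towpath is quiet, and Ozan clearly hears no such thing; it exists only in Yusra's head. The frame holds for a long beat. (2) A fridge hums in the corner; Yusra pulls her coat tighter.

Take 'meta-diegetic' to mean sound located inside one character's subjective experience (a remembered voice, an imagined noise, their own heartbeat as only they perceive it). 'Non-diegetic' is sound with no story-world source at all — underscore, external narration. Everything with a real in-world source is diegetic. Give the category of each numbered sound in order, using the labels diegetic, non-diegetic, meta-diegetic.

Sound (1): Yusra alone 'hears' it — an imagined sound, not present in the space, so meta-diegetic.
Sound (2): ambient/room sound belonging to the story's physical space, so diegetic.

meta-diegetic, diegetic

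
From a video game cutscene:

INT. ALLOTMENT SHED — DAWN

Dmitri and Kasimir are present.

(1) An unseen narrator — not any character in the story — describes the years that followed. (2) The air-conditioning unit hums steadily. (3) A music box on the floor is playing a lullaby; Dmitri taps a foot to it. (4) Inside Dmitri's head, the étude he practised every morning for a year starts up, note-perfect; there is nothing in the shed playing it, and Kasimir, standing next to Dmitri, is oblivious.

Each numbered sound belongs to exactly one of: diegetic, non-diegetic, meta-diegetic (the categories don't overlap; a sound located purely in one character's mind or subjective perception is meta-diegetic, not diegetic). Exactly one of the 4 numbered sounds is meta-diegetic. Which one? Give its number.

(1) is non-diegetic: the narrator exists outside the story world, addressing only the audience.
(2) is diegetic: ambient/room sound belonging to the story's physical space.
(3) the music comes from an on-screen device that Dmitri responds to → diegetic.
(4) the music is a memory playing inside Dmitri's mind alone; no real-world source, Kasimir can't hear it → meta-diegetic.
Only (4) is meta-diegetic.

4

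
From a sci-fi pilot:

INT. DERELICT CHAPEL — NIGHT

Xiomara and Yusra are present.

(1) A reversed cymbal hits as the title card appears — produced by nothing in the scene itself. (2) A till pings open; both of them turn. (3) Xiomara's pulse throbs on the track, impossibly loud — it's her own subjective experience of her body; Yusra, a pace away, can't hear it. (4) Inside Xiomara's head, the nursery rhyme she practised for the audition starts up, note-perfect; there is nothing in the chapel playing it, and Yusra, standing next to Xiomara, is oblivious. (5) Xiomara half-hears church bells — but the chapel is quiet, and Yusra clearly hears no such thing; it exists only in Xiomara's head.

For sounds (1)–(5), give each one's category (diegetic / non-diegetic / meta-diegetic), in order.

non-diegetic, diegetic, meta-diegetic, meta-diegetic, meta-diegetic

(1) is non-diegetic: it's a sound-design accent with no in-world source; no one in the scene can hear it.
(2) an in-world source (a till); characters could hear it → diegetic.
Sound (3): a subjective body sound — Xiomara's private perception, inaudible to Yusra, so meta-diegetic.
(4) is meta-diegetic: the music is a memory playing inside Xiomara's mind alone; no real-world source, Yusra can't hear it.
Sound (5): the sound is imagined by Xiomara; nothing in the story world is producing it and Yusra can't hear it, so meta-diegetic.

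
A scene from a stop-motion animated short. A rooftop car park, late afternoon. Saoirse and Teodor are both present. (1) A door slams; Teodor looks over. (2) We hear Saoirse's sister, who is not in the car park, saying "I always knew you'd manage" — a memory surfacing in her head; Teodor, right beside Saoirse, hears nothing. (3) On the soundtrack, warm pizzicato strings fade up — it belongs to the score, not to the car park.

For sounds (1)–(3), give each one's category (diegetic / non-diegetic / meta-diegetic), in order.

(1) an in-world source (a door); characters could hear it → diegetic.
(2) is meta-diegetic: it's Saoirse's recollection rendered as sound; the other character can't hear it.
Sound (3): it has no source in the story world and no character can hear it — it's underscore, so non-diegetic.

diegetic, meta-diegetic, non-diegetic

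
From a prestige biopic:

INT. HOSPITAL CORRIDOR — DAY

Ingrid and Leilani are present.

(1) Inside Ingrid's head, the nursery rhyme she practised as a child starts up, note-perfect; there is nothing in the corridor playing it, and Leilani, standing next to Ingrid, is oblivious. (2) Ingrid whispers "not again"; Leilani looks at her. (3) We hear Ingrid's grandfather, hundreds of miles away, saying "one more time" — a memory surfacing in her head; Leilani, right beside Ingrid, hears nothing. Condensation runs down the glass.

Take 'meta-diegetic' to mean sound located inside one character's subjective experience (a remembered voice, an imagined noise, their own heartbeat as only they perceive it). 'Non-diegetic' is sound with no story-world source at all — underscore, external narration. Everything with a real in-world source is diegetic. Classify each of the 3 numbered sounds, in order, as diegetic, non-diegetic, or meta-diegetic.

Sound (1): the music is a memory playing inside Ingrid's mind alone; no real-world source, Leilani can't hear it, so meta-diegetic.
(2) is diegetic: Ingrid is a character speaking aloud in the scene.
Sound (3): it's Ingrid's recollection rendered as sound; the other character can't hear it, so meta-diegetic.

meta-diegetic, diegetic, meta-diegetic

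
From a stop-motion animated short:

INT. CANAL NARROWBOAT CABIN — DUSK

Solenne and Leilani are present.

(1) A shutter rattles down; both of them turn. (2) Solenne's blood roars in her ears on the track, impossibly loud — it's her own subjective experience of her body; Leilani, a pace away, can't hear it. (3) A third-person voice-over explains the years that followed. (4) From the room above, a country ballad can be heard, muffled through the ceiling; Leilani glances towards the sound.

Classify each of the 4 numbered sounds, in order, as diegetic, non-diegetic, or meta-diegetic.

Sound (1): an in-world source (a shutter); characters could hear it, so diegetic.
(2) a subjective body sound — Solenne's private perception, inaudible to Leilani → meta-diegetic.
(3) the narrator exists outside the story world, addressing only the audience → non-diegetic.
(4) is diegetic: off-screen diegetic: the source is out of frame but still in the story's space.

diegetic, meta-diegetic, non-diegetic, diegetic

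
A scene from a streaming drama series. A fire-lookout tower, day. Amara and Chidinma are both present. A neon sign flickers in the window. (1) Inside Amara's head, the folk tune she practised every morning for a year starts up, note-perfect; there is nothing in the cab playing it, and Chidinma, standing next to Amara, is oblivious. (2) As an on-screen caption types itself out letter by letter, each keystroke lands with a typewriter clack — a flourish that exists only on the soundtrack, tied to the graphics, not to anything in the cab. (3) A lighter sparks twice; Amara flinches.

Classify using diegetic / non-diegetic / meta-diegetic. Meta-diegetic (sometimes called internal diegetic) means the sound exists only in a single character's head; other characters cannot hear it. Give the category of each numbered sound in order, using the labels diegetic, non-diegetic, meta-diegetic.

meta-diegetic, non-diegetic, diegetic

Sound (1): the music is a memory playing inside Amara's mind alone; no real-world source, Chidinma can't hear it, so meta-diegetic.
(2) sound married to a title/caption — outside the diegesis by definition → non-diegetic.
(3) is diegetic: an in-world source (a lighter); characters could hear it.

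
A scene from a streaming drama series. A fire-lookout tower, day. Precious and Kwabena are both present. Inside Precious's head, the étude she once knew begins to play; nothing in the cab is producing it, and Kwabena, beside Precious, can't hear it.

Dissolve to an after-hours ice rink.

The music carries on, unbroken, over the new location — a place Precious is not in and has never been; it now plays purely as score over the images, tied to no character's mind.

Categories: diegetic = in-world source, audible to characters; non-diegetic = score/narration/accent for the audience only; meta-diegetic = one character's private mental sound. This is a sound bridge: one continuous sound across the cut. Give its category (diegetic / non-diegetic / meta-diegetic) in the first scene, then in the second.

meta-diegetic, non-diegetic

Scene one: the music exists only inside Precious's mind; Kwabena can't hear it → meta-diegetic.
Scene two: it's detached from Precious entirely and plays over unrelated images with no in-world source — conventional underscore → non-diegetic.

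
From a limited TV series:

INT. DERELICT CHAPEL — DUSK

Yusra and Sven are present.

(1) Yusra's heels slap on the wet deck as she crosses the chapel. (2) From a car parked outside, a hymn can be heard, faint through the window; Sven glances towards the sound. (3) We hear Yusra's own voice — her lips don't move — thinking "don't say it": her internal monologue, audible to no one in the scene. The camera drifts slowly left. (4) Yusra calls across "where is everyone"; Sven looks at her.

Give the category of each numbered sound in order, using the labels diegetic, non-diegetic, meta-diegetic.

(1) is diegetic: Yusra's footsteps are produced in the story world.
(2) it's coming from a car parked outside — a location within the story world — and Sven reacts → diegetic.
(3) is meta-diegetic: internal monologue — inside Yusra's mind, not spoken into the scene.
Sound (4): spoken by a character present in the story world, so diegetic.

diegetic, diegetic, meta-diegetic, diegetic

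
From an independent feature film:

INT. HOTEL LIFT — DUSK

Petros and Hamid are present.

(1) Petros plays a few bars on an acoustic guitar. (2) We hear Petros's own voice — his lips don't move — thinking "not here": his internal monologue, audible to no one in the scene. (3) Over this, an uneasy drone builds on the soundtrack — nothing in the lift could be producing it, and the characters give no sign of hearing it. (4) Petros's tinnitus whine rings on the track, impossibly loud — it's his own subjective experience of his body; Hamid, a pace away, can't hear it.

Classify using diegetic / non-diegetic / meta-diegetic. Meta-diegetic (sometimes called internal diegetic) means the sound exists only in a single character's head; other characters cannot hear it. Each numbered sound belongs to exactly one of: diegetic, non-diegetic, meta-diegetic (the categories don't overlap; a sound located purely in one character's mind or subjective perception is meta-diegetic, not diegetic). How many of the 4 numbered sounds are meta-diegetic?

(1) a character is playing an acoustic guitar on screen → diegetic.
(2) Petros's thought-voice: a private mental sound no other character can hear → meta-diegetic.
Sound (3): it has no source in the story world and no character can hear it — it's underscore, so non-diegetic.
(4) is meta-diegetic: point-of-audition from inside Petros's body; not a sound in the room.
Meta-diegetic: (2), (4) — that's 2.

2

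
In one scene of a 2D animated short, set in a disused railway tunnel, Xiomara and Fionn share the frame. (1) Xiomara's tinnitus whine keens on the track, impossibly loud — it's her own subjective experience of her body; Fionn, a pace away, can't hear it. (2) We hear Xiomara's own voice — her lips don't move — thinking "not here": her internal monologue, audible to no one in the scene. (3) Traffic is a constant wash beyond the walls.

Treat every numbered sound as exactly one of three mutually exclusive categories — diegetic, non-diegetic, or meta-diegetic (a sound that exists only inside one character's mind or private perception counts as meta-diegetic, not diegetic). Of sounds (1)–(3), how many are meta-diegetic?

2

Sound (1): point-of-audition from inside Xiomara's body; not a sound in the room, so meta-diegetic.
Sound (2): Xiomara's thought-voice: a private mental sound no other character can hear, so meta-diegetic.
(3) is diegetic: traffic is part of the location's real environment.
So 2 of the 3 are meta-diegetic: (1), (2).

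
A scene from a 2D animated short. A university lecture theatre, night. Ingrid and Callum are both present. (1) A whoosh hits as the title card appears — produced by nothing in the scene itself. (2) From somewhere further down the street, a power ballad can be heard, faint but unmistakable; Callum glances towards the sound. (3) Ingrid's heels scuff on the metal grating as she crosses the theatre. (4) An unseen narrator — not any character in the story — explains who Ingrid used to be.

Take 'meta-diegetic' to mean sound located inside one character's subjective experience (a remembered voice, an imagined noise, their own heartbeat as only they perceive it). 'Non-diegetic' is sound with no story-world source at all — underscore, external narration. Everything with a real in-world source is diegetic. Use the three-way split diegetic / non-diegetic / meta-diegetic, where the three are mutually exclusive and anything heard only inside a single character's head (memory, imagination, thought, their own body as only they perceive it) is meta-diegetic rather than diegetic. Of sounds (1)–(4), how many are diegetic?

2

Sound (1): an editorial stinger — it belongs to the cut, not the story world, so non-diegetic.
(2) is diegetic: it's coming from somewhere further down the street — a location within the story world — and Callum reacts.
Sound (3): a character's body making contact with the set — an in-world sound, so diegetic.
Sound (4): external voice-over — not a character, not heard by anyone in the scene, so non-diegetic.
Diegetic: (2), (3) — that's 2.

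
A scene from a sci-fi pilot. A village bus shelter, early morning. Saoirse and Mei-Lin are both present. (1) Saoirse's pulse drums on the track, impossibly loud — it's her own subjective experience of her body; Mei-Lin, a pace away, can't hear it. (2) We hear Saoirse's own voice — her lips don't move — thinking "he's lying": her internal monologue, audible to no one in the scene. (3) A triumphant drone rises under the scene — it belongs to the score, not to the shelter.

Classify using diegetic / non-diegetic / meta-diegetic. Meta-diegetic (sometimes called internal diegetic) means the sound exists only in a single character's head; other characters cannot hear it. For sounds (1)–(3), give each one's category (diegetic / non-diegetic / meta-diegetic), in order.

(1) is meta-diegetic: it's Saoirse's internal bodily sensation rendered as sound; only Saoirse 'hears' it.
(2) it's Saoirse's unspoken thought, heard only by the audience via her subjectivity → meta-diegetic.
(3) is non-diegetic: it has no source in the story world and no character can hear it — it's underscore.

meta-diegetic, meta-diegetic, non-diegetic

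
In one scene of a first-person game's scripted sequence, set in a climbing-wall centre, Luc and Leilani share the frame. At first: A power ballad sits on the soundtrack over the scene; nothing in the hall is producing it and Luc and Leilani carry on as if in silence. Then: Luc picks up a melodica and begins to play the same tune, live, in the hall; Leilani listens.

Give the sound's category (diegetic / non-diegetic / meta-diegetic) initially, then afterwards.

Initially: no in-world source exists and no character can hear it — underscore → non-diegetic.
Afterwards: a melodica is now a real source in the story world and the characters hear it → diegetic.

non-diegetic, diegetic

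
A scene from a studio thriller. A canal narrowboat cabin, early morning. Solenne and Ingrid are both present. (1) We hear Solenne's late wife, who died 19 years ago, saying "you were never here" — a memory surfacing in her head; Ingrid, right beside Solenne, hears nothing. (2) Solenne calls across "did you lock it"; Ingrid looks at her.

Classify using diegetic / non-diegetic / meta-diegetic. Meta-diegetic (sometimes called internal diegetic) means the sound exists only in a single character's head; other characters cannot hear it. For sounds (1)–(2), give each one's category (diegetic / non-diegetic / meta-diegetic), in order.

meta-diegetic, diegetic

(1) is meta-diegetic: it's Solenne's recollection rendered as sound; the other character can't hear it.
Sound (2): Solenne is a character speaking aloud in the scene, so diegetic.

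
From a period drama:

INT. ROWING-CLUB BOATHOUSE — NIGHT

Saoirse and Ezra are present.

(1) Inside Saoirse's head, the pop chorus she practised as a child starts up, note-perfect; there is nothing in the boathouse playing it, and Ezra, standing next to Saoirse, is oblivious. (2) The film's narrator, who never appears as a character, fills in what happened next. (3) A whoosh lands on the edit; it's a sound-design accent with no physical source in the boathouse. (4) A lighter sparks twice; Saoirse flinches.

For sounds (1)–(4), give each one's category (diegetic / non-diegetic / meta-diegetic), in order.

Sound (1): remembered music, private to Saoirse — Ezra is oblivious because it isn't in the room, so meta-diegetic.
(2) is non-diegetic: external voice-over — not a character, not heard by anyone in the scene.
Sound (3): it's a sound-design accent with no in-world source; no one in the scene can hear it, so non-diegetic.
Sound (4): an in-world source (a lighter); characters could hear it, so diegetic.

meta-diegetic, non-diegetic, non-diegetic, diegetic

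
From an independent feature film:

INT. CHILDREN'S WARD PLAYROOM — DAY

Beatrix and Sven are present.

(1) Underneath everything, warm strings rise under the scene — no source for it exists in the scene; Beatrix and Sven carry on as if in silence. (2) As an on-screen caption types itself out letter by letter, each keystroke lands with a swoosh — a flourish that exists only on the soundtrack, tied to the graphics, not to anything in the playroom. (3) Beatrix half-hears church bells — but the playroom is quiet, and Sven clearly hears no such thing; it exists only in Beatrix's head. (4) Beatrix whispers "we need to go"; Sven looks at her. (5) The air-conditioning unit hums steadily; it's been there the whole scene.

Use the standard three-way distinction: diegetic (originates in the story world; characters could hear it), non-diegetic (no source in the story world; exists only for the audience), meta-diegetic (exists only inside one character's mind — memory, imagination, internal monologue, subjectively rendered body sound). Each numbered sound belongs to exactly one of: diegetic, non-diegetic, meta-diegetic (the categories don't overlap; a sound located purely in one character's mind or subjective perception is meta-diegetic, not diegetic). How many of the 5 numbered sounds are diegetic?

(1) score with no on-screen or off-screen source; it exists for the audience alone → non-diegetic.
(2) is non-diegetic: it accompanies on-screen graphics, not anything inside the story world.
Sound (3): Beatrix alone 'hears' it — an imagined sound, not present in the space, so meta-diegetic.
(4) spoken by a character present in the story world → diegetic.
Sound (5): the air-conditioning unit is part of the location's real environment, so diegetic.
So 2 of the 5 are diegetic: (4), (5).

2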